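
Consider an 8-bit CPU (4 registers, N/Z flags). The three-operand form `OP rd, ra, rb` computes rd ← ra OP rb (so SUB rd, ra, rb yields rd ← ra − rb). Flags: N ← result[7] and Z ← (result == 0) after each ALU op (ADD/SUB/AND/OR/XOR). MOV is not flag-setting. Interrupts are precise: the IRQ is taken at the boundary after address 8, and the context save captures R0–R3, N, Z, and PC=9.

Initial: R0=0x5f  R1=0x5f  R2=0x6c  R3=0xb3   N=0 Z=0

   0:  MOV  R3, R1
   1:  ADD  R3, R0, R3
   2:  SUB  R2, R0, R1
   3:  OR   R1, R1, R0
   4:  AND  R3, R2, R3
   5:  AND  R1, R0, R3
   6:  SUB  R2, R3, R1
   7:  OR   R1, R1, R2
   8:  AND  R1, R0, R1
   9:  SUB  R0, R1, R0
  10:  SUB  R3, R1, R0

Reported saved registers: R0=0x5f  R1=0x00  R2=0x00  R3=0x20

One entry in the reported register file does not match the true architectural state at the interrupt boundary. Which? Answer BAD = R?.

after  0: R0=0x5f R1=0x5f R2=0x6c R3=0x5f  N=0 Z=0
after  1: R0=0x5f R1=0x5f R2=0x6c R3=0xbe  N=1 Z=0
after  2: R0=0x5f R1=0x5f R2=0x00 R3=0xbe  N=0 Z=1
after  3: R0=0x5f R1=0x5f R2=0x00 R3=0xbe  N=0 Z=0
after  4: R0=0x5f R1=0x5f R2=0x00 R3=0x00  N=0 Z=1
after  5: R0=0x5f R1=0x00 R2=0x00 R3=0x00  N=0 Z=1
after  6: R0=0x5f R1=0x00 R2=0x00 R3=0x00  N=0 Z=1
after  7: R0=0x5f R1=0x00 R2=0x00 R3=0x00  N=0 Z=1
after  8: R0=0x5f R1=0x00 R2=0x00 R3=0x00  N=0 Z=1
-- IRQ taken; context saved, return-PC = 9 --
mismatch: R3: reported 0x20 vs actual 0x00

BAD = R3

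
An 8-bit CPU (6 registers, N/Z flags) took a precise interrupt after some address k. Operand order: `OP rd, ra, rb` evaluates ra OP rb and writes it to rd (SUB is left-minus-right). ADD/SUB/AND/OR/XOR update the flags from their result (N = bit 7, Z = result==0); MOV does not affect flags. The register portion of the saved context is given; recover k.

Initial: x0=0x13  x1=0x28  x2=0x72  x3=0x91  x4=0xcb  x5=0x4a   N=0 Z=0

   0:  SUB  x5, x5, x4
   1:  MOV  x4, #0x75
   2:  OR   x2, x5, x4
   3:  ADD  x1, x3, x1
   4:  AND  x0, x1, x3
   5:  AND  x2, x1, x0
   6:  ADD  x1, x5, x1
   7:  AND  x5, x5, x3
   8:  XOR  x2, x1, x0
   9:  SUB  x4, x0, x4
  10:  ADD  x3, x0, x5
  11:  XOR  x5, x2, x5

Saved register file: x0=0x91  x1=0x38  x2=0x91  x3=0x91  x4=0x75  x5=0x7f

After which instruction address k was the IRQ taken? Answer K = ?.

after  0: x0=0x13 x1=0x28 x2=0x72 x3=0x91 x4=0xcb x5=0x7f  N=0 Z=0
after  1: x0=0x13 x1=0x28 x2=0x72 x3=0x91 x4=0x75 x5=0x7f  N=0 Z=0
after  2: x0=0x13 x1=0x28 x2=0x7f x3=0x91 x4=0x75 x5=0x7f  N=0 Z=0
after  3: x0=0x13 x1=0xb9 x2=0x7f x3=0x91 x4=0x75 x5=0x7f  N=1 Z=0
after  4: x0=0x91 x1=0xb9 x2=0x7f x3=0x91 x4=0x75 x5=0x7f  N=1 Z=0
after  5: x0=0x91 x1=0xb9 x2=0x91 x3=0x91 x4=0x75 x5=0x7f  N=1 Z=0
after  6: x0=0x91 x1=0x38 x2=0x91 x3=0x91 x4=0x75 x5=0x7f  N=0 Z=0
-- IRQ taken; context saved, return-PC = 7 --

K = 6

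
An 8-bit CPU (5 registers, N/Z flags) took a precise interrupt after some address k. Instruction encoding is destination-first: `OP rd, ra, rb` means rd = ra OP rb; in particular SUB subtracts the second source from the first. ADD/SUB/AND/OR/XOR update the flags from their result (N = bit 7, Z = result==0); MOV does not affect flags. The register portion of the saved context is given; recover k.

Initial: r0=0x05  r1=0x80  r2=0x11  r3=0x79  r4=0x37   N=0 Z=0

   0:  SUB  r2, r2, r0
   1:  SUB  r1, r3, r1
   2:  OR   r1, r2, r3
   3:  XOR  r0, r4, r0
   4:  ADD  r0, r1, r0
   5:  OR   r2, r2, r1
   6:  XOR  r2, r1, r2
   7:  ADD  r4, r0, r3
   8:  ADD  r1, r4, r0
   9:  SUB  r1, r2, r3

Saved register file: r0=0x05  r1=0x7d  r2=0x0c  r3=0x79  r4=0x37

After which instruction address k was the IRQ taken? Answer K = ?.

K = 2

after  0: r0=0x05 r1=0x80 r2=0x0c r3=0x79 r4=0x37  N=0 Z=0
after  1: r0=0x05 r1=0xf9 r2=0x0c r3=0x79 r4=0x37  N=1 Z=0
after  2: r0=0x05 r1=0x7d r2=0x0c r3=0x79 r4=0x37  N=0 Z=0
-- IRQ taken; context saved, return-PC = 3 --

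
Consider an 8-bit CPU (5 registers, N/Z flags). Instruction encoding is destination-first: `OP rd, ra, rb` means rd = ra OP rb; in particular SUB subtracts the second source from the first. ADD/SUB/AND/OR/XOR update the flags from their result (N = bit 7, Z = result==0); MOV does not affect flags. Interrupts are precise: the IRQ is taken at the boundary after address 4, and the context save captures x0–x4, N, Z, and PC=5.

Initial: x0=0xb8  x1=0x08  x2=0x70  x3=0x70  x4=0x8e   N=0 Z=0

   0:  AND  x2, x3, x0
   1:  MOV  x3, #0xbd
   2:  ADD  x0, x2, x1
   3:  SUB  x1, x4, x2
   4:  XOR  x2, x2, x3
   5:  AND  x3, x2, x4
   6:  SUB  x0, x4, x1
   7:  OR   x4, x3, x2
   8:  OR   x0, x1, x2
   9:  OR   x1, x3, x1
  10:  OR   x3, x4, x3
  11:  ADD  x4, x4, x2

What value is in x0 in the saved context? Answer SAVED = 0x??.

SAVED = 0x38

after  0: x0=0xb8 x1=0x08 x2=0x30 x3=0x70 x4=0x8e  N=0 Z=0
after  1: x0=0xb8 x1=0x08 x2=0x30 x3=0xbd x4=0x8e  N=0 Z=0
after  2: x0=0x38 x1=0x08 x2=0x30 x3=0xbd x4=0x8e  N=0 Z=0
after  3: x0=0x38 x1=0x5e x2=0x30 x3=0xbd x4=0x8e  N=0 Z=0
after  4: x0=0x38 x1=0x5e x2=0x8d x3=0xbd x4=0x8e  N=1 Z=0
-- IRQ taken; context saved, return-PC = 5 --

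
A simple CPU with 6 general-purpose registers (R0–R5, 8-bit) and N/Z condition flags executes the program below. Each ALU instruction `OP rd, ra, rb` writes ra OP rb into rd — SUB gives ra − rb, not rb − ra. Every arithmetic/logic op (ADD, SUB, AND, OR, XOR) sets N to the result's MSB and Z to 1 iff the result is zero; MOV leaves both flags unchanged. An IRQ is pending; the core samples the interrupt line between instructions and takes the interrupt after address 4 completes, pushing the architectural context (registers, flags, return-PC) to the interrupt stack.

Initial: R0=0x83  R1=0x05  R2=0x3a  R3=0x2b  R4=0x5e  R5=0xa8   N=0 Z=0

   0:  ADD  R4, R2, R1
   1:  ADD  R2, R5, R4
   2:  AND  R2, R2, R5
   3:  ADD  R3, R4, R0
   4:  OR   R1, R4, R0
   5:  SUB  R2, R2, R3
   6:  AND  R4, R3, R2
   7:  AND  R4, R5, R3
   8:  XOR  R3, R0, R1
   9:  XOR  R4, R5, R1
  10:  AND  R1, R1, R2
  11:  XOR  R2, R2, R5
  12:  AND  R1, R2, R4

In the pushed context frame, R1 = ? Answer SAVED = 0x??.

SAVED = 0xbf

after  0: R0=0x83 R1=0x05 R2=0x3a R3=0x2b R4=0x3f R5=0xa8  N=0 Z=0
after  1: R0=0x83 R1=0x05 R2=0xe7 R3=0x2b R4=0x3f R5=0xa8  N=1 Z=0
after  2: R0=0x83 R1=0x05 R2=0xa0 R3=0x2b R4=0x3f R5=0xa8  N=1 Z=0
after  3: R0=0x83 R1=0x05 R2=0xa0 R3=0xc2 R4=0x3f R5=0xa8  N=1 Z=0
after  4: R0=0x83 R1=0xbf R2=0xa0 R3=0xc2 R4=0x3f R5=0xa8  N=1 Z=0
-- IRQ taken; context saved, return-PC = 5 --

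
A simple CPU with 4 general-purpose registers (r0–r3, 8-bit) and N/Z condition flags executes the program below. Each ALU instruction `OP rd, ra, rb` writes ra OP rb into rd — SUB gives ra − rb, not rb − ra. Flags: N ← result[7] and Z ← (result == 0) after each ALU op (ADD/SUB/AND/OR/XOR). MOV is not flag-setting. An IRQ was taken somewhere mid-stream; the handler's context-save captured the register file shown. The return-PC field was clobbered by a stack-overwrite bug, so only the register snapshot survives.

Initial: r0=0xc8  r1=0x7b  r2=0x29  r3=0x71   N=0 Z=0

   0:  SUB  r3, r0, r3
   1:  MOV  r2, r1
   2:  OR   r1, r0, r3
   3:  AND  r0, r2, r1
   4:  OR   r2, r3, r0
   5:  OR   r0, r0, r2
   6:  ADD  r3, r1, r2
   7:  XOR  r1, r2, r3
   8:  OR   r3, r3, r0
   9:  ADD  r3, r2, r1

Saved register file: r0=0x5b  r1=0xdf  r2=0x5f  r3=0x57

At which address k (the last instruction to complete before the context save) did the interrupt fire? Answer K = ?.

K = 4

after  0: r0=0xc8 r1=0x7b r2=0x29 r3=0x57  N=0 Z=0
after  1: r0=0xc8 r1=0x7b r2=0x7b r3=0x57  N=0 Z=0
after  2: r0=0xc8 r1=0xdf r2=0x7b r3=0x57  N=1 Z=0
after  3: r0=0x5b r1=0xdf r2=0x7b r3=0x57  N=0 Z=0
after  4: r0=0x5b r1=0xdf r2=0x5f r3=0x57  N=0 Z=0
-- IRQ taken; context saved, return-PC = 5 --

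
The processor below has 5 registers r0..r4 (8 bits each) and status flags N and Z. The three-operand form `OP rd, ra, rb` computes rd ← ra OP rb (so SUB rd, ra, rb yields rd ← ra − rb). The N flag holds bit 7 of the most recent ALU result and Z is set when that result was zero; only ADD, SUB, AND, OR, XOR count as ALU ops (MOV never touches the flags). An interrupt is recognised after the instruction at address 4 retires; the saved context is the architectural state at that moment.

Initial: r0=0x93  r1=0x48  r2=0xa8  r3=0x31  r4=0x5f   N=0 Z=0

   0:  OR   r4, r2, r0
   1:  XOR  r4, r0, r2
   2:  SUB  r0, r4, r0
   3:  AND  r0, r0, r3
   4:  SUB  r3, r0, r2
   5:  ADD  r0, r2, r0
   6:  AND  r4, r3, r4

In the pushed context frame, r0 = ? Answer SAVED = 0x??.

SAVED = 0x20

after  0: r0=0x93 r1=0x48 r2=0xa8 r3=0x31 r4=0xbb  N=1 Z=0
after  1: r0=0x93 r1=0x48 r2=0xa8 r3=0x31 r4=0x3b  N=0 Z=0
after  2: r0=0xa8 r1=0x48 r2=0xa8 r3=0x31 r4=0x3b  N=1 Z=0
after  3: r0=0x20 r1=0x48 r2=0xa8 r3=0x31 r4=0x3b  N=0 Z=0
after  4: r0=0x20 r1=0x48 r2=0xa8 r3=0x78 r4=0x3b  N=0 Z=0
-- IRQ taken; context saved, return-PC = 5 --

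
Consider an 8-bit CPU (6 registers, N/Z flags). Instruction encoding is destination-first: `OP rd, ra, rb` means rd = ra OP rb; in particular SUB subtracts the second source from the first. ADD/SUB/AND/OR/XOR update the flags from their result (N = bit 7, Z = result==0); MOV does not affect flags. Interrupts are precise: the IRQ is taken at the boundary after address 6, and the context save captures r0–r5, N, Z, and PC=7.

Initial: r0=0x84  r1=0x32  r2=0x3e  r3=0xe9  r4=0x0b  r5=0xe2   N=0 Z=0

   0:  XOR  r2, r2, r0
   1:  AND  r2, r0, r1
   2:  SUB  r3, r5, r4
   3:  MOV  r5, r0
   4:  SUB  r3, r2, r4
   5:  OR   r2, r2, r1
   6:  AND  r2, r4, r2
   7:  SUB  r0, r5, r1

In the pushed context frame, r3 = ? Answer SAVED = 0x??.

SAVED = 0xf5

after  0: r0=0x84 r1=0x32 r2=0xba r3=0xe9 r4=0x0b r5=0xe2  N=1 Z=0
after  1: r0=0x84 r1=0x32 r2=0x00 r3=0xe9 r4=0x0b r5=0xe2  N=0 Z=1
after  2: r0=0x84 r1=0x32 r2=0x00 r3=0xd7 r4=0x0b r5=0xe2  N=1 Z=0
after  3: r0=0x84 r1=0x32 r2=0x00 r3=0xd7 r4=0x0b r5=0x84  N=1 Z=0
after  4: r0=0x84 r1=0x32 r2=0x00 r3=0xf5 r4=0x0b r5=0x84  N=1 Z=0
after  5: r0=0x84 r1=0x32 r2=0x32 r3=0xf5 r4=0x0b r5=0x84  N=0 Z=0
after  6: r0=0x84 r1=0x32 r2=0x02 r3=0xf5 r4=0x0b r5=0x84  N=0 Z=0
-- IRQ taken; context saved, return-PC = 7 --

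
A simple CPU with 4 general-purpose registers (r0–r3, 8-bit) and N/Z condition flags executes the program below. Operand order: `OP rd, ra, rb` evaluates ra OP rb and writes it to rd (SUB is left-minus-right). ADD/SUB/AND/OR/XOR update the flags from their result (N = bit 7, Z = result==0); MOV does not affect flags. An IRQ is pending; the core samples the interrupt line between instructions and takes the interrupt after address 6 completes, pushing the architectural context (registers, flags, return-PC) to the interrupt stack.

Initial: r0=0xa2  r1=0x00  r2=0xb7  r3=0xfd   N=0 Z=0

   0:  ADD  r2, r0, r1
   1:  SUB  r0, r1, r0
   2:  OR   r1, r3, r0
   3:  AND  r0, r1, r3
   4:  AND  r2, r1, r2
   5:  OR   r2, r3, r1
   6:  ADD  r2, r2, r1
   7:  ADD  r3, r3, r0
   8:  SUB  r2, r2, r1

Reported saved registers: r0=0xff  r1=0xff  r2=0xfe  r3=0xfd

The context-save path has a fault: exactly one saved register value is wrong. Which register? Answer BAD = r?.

after  0: r0=0xa2 r1=0x00 r2=0xa2 r3=0xfd  N=1 Z=0
after  1: r0=0x5e r1=0x00 r2=0xa2 r3=0xfd  N=0 Z=0
after  2: r0=0x5e r1=0xff r2=0xa2 r3=0xfd  N=1 Z=0
after  3: r0=0xfd r1=0xff r2=0xa2 r3=0xfd  N=1 Z=0
after  4: r0=0xfd r1=0xff r2=0xa2 r3=0xfd  N=1 Z=0
after  5: r0=0xfd r1=0xff r2=0xff r3=0xfd  N=1 Z=0
after  6: r0=0xfd r1=0xff r2=0xfe r3=0xfd  N=1 Z=0
-- IRQ taken; context saved, return-PC = 7 --
mismatch: r0: reported 0xff vs actual 0xfd

BAD = r0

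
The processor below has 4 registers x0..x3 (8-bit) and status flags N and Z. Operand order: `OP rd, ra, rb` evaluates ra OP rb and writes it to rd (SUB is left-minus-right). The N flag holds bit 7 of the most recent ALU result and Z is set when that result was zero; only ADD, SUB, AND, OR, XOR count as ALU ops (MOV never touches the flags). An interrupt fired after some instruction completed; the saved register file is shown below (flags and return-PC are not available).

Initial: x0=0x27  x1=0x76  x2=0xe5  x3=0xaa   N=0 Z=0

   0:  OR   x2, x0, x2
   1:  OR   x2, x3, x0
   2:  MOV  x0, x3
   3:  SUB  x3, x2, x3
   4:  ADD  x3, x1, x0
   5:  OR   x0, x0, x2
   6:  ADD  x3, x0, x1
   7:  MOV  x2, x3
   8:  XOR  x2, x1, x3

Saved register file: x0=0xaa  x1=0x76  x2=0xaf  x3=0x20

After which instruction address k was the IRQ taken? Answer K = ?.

K = 4

after  0: x0=0x27 x1=0x76 x2=0xe7 x3=0xaa  N=1 Z=0
after  1: x0=0x27 x1=0x76 x2=0xaf x3=0xaa  N=1 Z=0
after  2: x0=0xaa x1=0x76 x2=0xaf x3=0xaa  N=1 Z=0
after  3: x0=0xaa x1=0x76 x2=0xaf x3=0x05  N=0 Z=0
after  4: x0=0xaa x1=0x76 x2=0xaf x3=0x20  N=0 Z=0
-- IRQ taken; context saved, return-PC = 5 --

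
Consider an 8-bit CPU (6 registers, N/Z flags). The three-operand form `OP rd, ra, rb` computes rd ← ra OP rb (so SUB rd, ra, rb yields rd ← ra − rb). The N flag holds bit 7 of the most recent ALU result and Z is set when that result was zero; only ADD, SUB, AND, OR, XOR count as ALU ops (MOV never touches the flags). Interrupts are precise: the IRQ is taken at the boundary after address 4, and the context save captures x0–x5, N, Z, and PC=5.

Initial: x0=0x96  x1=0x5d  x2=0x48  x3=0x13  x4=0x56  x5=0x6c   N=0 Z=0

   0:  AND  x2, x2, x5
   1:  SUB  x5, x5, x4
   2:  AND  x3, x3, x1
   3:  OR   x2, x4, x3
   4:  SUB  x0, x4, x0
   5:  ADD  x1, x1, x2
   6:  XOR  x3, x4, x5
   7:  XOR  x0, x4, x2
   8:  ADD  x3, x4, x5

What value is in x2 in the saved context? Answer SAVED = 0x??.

after  0: x0=0x96 x1=0x5d x2=0x48 x3=0x13 x4=0x56 x5=0x6c  N=0 Z=0
after  1: x0=0x96 x1=0x5d x2=0x48 x3=0x13 x4=0x56 x5=0x16  N=0 Z=0
after  2: x0=0x96 x1=0x5d x2=0x48 x3=0x11 x4=0x56 x5=0x16  N=0 Z=0
after  3: x0=0x96 x1=0x5d x2=0x57 x3=0x11 x4=0x56 x5=0x16  N=0 Z=0
after  4: x0=0xc0 x1=0x5d x2=0x57 x3=0x11 x4=0x56 x5=0x16  N=1 Z=0
-- IRQ taken; context saved, return-PC = 5 --

SAVED = 0x57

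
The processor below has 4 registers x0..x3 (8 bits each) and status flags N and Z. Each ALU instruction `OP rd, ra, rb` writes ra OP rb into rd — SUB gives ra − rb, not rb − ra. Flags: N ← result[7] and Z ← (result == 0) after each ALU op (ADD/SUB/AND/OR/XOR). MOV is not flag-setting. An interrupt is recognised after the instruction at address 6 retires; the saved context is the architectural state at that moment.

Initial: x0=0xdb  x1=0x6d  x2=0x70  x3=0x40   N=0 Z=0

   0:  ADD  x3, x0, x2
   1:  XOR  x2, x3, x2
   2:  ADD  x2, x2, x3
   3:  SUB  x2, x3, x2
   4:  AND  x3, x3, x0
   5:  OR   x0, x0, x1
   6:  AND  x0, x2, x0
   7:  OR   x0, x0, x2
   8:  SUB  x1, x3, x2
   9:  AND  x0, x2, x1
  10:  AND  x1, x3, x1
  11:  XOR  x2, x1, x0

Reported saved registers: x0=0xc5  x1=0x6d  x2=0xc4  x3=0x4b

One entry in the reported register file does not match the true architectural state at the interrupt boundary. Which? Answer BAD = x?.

BAD = x2

after  0: x0=0xdb x1=0x6d x2=0x70 x3=0x4b  N=0 Z=0
after  1: x0=0xdb x1=0x6d x2=0x3b x3=0x4b  N=0 Z=0
after  2: x0=0xdb x1=0x6d x2=0x86 x3=0x4b  N=1 Z=0
after  3: x0=0xdb x1=0x6d x2=0xc5 x3=0x4b  N=1 Z=0
after  4: x0=0xdb x1=0x6d x2=0xc5 x3=0x4b  N=0 Z=0
after  5: x0=0xff x1=0x6d x2=0xc5 x3=0x4b  N=1 Z=0
after  6: x0=0xc5 x1=0x6d x2=0xc5 x3=0x4b  N=1 Z=0
-- IRQ taken; context saved, return-PC = 7 --
mismatch: x2: reported 0xc4 vs actual 0xc5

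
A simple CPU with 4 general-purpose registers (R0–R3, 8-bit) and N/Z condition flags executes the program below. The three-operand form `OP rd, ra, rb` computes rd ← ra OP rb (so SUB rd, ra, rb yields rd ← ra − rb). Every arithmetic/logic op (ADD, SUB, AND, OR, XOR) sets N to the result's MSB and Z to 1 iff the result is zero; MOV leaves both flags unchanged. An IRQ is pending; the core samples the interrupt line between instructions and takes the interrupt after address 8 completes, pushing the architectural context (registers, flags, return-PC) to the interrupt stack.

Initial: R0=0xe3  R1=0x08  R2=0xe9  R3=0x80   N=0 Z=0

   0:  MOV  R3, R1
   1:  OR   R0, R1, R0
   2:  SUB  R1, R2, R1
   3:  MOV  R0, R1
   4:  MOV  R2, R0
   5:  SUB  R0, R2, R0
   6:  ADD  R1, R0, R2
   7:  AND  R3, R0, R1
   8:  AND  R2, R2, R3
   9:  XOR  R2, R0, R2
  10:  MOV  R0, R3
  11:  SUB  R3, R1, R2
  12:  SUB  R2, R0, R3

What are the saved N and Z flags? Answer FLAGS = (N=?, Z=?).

after  0: R0=0xe3 R1=0x08 R2=0xe9 R3=0x08  N=0 Z=0
after  1: R0=0xeb R1=0x08 R2=0xe9 R3=0x08  N=1 Z=0
after  2: R0=0xeb R1=0xe1 R2=0xe9 R3=0x08  N=1 Z=0
after  3: R0=0xe1 R1=0xe1 R2=0xe9 R3=0x08  N=1 Z=0
after  4: R0=0xe1 R1=0xe1 R2=0xe1 R3=0x08  N=1 Z=0
after  5: R0=0x00 R1=0xe1 R2=0xe1 R3=0x08  N=0 Z=1
after  6: R0=0x00 R1=0xe1 R2=0xe1 R3=0x08  N=1 Z=0
after  7: R0=0x00 R1=0xe1 R2=0xe1 R3=0x00  N=0 Z=1
after  8: R0=0x00 R1=0xe1 R2=0x00 R3=0x00  N=0 Z=1
-- IRQ taken; context saved, return-PC = 9 --

FLAGS = (N=0, Z=1)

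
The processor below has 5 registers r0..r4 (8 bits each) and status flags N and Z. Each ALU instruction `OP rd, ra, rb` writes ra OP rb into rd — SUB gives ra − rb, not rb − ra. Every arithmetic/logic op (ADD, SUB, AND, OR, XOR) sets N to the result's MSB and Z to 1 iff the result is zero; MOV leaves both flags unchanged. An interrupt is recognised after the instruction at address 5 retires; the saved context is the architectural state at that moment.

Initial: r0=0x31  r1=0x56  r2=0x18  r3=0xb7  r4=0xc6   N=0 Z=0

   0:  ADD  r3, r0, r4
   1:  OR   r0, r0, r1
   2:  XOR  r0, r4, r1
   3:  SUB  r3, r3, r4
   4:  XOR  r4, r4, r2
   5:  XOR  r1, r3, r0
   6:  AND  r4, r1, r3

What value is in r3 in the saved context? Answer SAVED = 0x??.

SAVED = 0x31

after  0: r0=0x31 r1=0x56 r2=0x18 r3=0xf7 r4=0xc6  N=1 Z=0
after  1: r0=0x77 r1=0x56 r2=0x18 r3=0xf7 r4=0xc6  N=0 Z=0
after  2: r0=0x90 r1=0x56 r2=0x18 r3=0xf7 r4=0xc6  N=1 Z=0
after  3: r0=0x90 r1=0x56 r2=0x18 r3=0x31 r4=0xc6  N=0 Z=0
after  4: r0=0x90 r1=0x56 r2=0x18 r3=0x31 r4=0xde  N=1 Z=0
after  5: r0=0x90 r1=0xa1 r2=0x18 r3=0x31 r4=0xde  N=1 Z=0
-- IRQ taken; context saved, return-PC = 6 --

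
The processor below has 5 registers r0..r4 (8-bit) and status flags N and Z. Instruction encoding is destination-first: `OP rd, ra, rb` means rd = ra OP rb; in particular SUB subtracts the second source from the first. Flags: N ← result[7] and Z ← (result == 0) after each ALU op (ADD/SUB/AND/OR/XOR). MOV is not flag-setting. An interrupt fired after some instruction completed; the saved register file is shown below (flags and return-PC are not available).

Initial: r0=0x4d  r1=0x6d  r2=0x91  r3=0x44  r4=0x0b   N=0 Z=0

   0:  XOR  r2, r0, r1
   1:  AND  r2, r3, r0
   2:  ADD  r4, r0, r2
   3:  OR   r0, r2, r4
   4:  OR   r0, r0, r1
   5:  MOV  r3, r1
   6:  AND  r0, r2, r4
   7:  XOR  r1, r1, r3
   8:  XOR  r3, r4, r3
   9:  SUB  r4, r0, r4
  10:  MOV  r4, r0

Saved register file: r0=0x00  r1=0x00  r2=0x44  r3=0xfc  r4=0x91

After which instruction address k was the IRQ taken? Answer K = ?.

after  0: r0=0x4d r1=0x6d r2=0x20 r3=0x44 r4=0x0b  N=0 Z=0
after  1: r0=0x4d r1=0x6d r2=0x44 r3=0x44 r4=0x0b  N=0 Z=0
after  2: r0=0x4d r1=0x6d r2=0x44 r3=0x44 r4=0x91  N=1 Z=0
after  3: r0=0xd5 r1=0x6d r2=0x44 r3=0x44 r4=0x91  N=1 Z=0
after  4: r0=0xfd r1=0x6d r2=0x44 r3=0x44 r4=0x91  N=1 Z=0
after  5: r0=0xfd r1=0x6d r2=0x44 r3=0x6d r4=0x91  N=1 Z=0
after  6: r0=0x00 r1=0x6d r2=0x44 r3=0x6d r4=0x91  N=0 Z=1
after  7: r0=0x00 r1=0x00 r2=0x44 r3=0x6d r4=0x91  N=0 Z=1
after  8: r0=0x00 r1=0x00 r2=0x44 r3=0xfc r4=0x91  N=1 Z=0
-- IRQ taken; context saved, return-PC = 9 --

K = 8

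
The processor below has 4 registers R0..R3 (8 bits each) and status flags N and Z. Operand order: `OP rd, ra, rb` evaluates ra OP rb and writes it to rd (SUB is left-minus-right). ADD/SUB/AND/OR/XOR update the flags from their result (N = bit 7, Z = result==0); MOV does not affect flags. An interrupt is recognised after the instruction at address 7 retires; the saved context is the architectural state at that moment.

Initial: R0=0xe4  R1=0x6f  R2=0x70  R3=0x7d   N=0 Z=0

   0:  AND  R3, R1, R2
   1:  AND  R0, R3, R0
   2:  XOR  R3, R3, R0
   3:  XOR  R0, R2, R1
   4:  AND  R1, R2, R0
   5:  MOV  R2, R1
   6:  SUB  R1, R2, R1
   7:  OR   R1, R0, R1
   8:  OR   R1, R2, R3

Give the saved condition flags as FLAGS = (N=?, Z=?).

FLAGS = (N=0, Z=0)

after  0: R0=0xe4 R1=0x6f R2=0x70 R3=0x60  N=0 Z=0
after  1: R0=0x60 R1=0x6f R2=0x70 R3=0x60  N=0 Z=0
after  2: R0=0x60 R1=0x6f R2=0x70 R3=0x00  N=0 Z=1
after  3: R0=0x1f R1=0x6f R2=0x70 R3=0x00  N=0 Z=0
after  4: R0=0x1f R1=0x10 R2=0x70 R3=0x00  N=0 Z=0
after  5: R0=0x1f R1=0x10 R2=0x10 R3=0x00  N=0 Z=0
after  6: R0=0x1f R1=0x00 R2=0x10 R3=0x00  N=0 Z=1
after  7: R0=0x1f R1=0x1f R2=0x10 R3=0x00  N=0 Z=0
-- IRQ taken; context saved, return-PC = 8 --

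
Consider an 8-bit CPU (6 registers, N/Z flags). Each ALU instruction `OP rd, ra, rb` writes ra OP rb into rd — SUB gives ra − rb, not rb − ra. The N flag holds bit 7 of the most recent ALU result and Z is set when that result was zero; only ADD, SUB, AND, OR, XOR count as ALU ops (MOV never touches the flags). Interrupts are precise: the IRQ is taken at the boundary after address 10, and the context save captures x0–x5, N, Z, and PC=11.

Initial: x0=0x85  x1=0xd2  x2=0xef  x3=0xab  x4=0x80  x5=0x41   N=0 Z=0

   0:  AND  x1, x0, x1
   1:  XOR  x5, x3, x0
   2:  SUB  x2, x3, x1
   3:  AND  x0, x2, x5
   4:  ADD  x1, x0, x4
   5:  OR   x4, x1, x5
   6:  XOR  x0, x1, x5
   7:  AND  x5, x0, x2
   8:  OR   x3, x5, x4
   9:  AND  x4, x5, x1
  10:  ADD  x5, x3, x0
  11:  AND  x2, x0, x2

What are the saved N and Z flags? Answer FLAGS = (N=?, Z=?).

after  0: x0=0x85 x1=0x80 x2=0xef x3=0xab x4=0x80 x5=0x41  N=1 Z=0
after  1: x0=0x85 x1=0x80 x2=0xef x3=0xab x4=0x80 x5=0x2e  N=0 Z=0
after  2: x0=0x85 x1=0x80 x2=0x2b x3=0xab x4=0x80 x5=0x2e  N=0 Z=0
after  3: x0=0x2a x1=0x80 x2=0x2b x3=0xab x4=0x80 x5=0x2e  N=0 Z=0
after  4: x0=0x2a x1=0xaa x2=0x2b x3=0xab x4=0x80 x5=0x2e  N=1 Z=0
after  5: x0=0x2a x1=0xaa x2=0x2b x3=0xab x4=0xae x5=0x2e  N=1 Z=0
after  6: x0=0x84 x1=0xaa x2=0x2b x3=0xab x4=0xae x5=0x2e  N=1 Z=0
after  7: x0=0x84 x1=0xaa x2=0x2b x3=0xab x4=0xae x5=0x00  N=0 Z=1
after  8: x0=0x84 x1=0xaa x2=0x2b x3=0xae x4=0xae x5=0x00  N=1 Z=0
after  9: x0=0x84 x1=0xaa x2=0x2b x3=0xae x4=0x00 x5=0x00  N=0 Z=1
after 10: x0=0x84 x1=0xaa x2=0x2b x3=0xae x4=0x00 x5=0x32  N=0 Z=0
-- IRQ taken; context saved, return-PC = 11 --

FLAGS = (N=0, Z=0)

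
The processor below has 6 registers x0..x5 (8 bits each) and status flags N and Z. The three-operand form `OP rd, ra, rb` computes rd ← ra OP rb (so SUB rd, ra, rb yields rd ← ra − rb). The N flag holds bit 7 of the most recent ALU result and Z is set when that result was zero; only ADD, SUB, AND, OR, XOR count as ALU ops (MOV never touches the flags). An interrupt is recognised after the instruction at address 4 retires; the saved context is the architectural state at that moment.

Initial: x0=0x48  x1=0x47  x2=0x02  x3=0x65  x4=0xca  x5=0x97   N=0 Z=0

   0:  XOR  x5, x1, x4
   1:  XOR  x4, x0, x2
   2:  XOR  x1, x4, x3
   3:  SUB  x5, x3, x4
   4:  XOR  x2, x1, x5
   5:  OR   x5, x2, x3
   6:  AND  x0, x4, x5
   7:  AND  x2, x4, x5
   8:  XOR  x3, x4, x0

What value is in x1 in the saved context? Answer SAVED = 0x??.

after  0: x0=0x48 x1=0x47 x2=0x02 x3=0x65 x4=0xca x5=0x8d  N=1 Z=0
after  1: x0=0x48 x1=0x47 x2=0x02 x3=0x65 x4=0x4a x5=0x8d  N=0 Z=0
after  2: x0=0x48 x1=0x2f x2=0x02 x3=0x65 x4=0x4a x5=0x8d  N=0 Z=0
after  3: x0=0x48 x1=0x2f x2=0x02 x3=0x65 x4=0x4a x5=0x1b  N=0 Z=0
after  4: x0=0x48 x1=0x2f x2=0x34 x3=0x65 x4=0x4a x5=0x1b  N=0 Z=0
-- IRQ taken; context saved, return-PC = 5 --

SAVED = 0x2f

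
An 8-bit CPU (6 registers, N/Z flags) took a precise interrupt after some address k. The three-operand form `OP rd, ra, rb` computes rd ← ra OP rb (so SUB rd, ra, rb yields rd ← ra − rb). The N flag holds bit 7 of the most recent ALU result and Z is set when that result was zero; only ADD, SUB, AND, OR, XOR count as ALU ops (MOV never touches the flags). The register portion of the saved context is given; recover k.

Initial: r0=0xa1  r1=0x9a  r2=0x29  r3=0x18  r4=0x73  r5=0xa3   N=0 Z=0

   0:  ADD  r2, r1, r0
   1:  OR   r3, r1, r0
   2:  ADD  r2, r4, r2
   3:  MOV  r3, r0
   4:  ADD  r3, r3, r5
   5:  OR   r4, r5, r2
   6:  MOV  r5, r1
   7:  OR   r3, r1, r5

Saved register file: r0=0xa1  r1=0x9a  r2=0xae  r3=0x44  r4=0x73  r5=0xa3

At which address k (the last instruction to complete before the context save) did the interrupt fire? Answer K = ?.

after  0: r0=0xa1 r1=0x9a r2=0x3b r3=0x18 r4=0x73 r5=0xa3  N=0 Z=0
after  1: r0=0xa1 r1=0x9a r2=0x3b r3=0xbb r4=0x73 r5=0xa3  N=1 Z=0
after  2: r0=0xa1 r1=0x9a r2=0xae r3=0xbb r4=0x73 r5=0xa3  N=1 Z=0
after  3: r0=0xa1 r1=0x9a r2=0xae r3=0xa1 r4=0x73 r5=0xa3  N=1 Z=0
after  4: r0=0xa1 r1=0x9a r2=0xae r3=0x44 r4=0x73 r5=0xa3  N=0 Z=0
-- IRQ taken; context saved, return-PC = 5 --

K = 4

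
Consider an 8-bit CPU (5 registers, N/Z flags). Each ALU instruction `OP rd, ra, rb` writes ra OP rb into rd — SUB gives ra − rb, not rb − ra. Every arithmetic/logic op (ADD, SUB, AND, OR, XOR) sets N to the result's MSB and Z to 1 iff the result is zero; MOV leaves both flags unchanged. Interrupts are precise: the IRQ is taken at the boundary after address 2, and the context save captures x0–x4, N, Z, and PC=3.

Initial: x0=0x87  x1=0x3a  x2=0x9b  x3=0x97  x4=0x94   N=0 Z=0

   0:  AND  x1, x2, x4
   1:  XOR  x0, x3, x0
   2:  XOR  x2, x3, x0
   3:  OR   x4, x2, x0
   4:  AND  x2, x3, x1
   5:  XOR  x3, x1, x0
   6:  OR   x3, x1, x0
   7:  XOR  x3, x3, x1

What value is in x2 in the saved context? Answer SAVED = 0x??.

after  0: x0=0x87 x1=0x90 x2=0x9b x3=0x97 x4=0x94  N=1 Z=0
after  1: x0=0x10 x1=0x90 x2=0x9b x3=0x97 x4=0x94  N=0 Z=0
after  2: x0=0x10 x1=0x90 x2=0x87 x3=0x97 x4=0x94  N=1 Z=0
-- IRQ taken; context saved, return-PC = 3 --

SAVED = 0x87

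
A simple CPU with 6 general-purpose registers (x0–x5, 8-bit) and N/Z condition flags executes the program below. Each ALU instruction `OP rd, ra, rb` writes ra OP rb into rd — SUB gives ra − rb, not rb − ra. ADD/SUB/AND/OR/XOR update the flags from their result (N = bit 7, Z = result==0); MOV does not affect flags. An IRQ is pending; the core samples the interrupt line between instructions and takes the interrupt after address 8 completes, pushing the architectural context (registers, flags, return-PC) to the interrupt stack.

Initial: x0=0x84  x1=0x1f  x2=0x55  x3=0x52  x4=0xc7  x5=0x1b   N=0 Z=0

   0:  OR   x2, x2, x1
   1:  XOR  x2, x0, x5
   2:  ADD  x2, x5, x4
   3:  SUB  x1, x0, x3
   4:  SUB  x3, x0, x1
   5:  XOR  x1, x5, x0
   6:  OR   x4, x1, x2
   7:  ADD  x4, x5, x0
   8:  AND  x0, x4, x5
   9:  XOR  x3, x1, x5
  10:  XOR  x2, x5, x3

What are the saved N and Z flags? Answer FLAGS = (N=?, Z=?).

FLAGS = (N=0, Z=0)

after  0: x0=0x84 x1=0x1f x2=0x5f x3=0x52 x4=0xc7 x5=0x1b  N=0 Z=0
after  1: x0=0x84 x1=0x1f x2=0x9f x3=0x52 x4=0xc7 x5=0x1b  N=1 Z=0
after  2: x0=0x84 x1=0x1f x2=0xe2 x3=0x52 x4=0xc7 x5=0x1b  N=1 Z=0
after  3: x0=0x84 x1=0x32 x2=0xe2 x3=0x52 x4=0xc7 x5=0x1b  N=0 Z=0
after  4: x0=0x84 x1=0x32 x2=0xe2 x3=0x52 x4=0xc7 x5=0x1b  N=0 Z=0
after  5: x0=0x84 x1=0x9f x2=0xe2 x3=0x52 x4=0xc7 x5=0x1b  N=1 Z=0
after  6: x0=0x84 x1=0x9f x2=0xe2 x3=0x52 x4=0xff x5=0x1b  N=1 Z=0
after  7: x0=0x84 x1=0x9f x2=0xe2 x3=0x52 x4=0x9f x5=0x1b  N=1 Z=0
after  8: x0=0x1b x1=0x9f x2=0xe2 x3=0x52 x4=0x9f x5=0x1b  N=0 Z=0
-- IRQ taken; context saved, return-PC = 9 --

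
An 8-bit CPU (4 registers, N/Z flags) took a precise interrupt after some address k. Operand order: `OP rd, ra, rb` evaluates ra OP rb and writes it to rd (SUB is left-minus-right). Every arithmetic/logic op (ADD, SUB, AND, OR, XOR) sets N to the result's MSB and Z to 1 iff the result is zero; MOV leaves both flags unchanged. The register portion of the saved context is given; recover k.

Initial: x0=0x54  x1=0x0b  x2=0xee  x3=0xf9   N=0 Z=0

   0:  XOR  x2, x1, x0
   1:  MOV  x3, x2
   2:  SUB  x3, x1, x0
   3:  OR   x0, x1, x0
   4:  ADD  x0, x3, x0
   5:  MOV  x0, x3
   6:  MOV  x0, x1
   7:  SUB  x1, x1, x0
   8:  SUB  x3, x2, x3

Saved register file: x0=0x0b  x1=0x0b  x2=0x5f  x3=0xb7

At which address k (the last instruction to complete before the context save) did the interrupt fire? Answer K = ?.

after  0: x0=0x54 x1=0x0b x2=0x5f x3=0xf9  N=0 Z=0
after  1: x0=0x54 x1=0x0b x2=0x5f x3=0x5f  N=0 Z=0
after  2: x0=0x54 x1=0x0b x2=0x5f x3=0xb7  N=1 Z=0
after  3: x0=0x5f x1=0x0b x2=0x5f x3=0xb7  N=0 Z=0
after  4: x0=0x16 x1=0x0b x2=0x5f x3=0xb7  N=0 Z=0
after  5: x0=0xb7 x1=0x0b x2=0x5f x3=0xb7  N=0 Z=0
after  6: x0=0x0b x1=0x0b x2=0x5f x3=0xb7  N=0 Z=0
-- IRQ taken; context saved, return-PC = 7 --

K = 6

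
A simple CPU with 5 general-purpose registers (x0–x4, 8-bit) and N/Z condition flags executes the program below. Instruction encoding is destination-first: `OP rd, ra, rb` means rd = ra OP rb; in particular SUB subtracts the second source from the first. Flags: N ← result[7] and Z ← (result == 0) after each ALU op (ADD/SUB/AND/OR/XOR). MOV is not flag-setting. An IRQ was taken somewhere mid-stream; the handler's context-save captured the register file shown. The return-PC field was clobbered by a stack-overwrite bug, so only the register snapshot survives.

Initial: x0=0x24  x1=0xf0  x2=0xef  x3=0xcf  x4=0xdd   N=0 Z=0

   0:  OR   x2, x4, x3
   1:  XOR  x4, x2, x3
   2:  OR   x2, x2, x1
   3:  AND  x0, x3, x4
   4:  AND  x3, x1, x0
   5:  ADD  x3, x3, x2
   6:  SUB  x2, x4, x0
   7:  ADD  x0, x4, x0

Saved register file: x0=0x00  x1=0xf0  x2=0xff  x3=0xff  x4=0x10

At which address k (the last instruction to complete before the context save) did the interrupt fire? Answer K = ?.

after  0: x0=0x24 x1=0xf0 x2=0xdf x3=0xcf x4=0xdd  N=1 Z=0
after  1: x0=0x24 x1=0xf0 x2=0xdf x3=0xcf x4=0x10  N=0 Z=0
after  2: x0=0x24 x1=0xf0 x2=0xff x3=0xcf x4=0x10  N=1 Z=0
after  3: x0=0x00 x1=0xf0 x2=0xff x3=0xcf x4=0x10  N=0 Z=1
after  4: x0=0x00 x1=0xf0 x2=0xff x3=0x00 x4=0x10  N=0 Z=1
after  5: x0=0x00 x1=0xf0 x2=0xff x3=0xff x4=0x10  N=1 Z=0
-- IRQ taken; context saved, return-PC = 6 --

K = 5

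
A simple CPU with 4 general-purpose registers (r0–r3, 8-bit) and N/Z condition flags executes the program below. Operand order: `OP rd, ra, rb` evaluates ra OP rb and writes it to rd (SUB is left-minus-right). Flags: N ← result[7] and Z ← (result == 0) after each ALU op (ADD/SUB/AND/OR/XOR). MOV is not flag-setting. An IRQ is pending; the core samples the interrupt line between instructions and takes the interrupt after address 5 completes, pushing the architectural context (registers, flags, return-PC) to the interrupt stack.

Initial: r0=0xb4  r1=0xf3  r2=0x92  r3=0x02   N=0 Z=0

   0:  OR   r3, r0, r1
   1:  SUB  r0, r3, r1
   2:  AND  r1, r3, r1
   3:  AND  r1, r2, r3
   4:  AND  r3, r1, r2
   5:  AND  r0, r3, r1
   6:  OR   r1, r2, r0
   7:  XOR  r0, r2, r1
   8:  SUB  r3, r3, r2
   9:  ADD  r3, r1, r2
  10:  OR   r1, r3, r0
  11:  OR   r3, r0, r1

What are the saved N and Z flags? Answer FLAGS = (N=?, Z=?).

after  0: r0=0xb4 r1=0xf3 r2=0x92 r3=0xf7  N=1 Z=0
after  1: r0=0x04 r1=0xf3 r2=0x92 r3=0xf7  N=0 Z=0
after  2: r0=0x04 r1=0xf3 r2=0x92 r3=0xf7  N=1 Z=0
after  3: r0=0x04 r1=0x92 r2=0x92 r3=0xf7  N=1 Z=0
after  4: r0=0x04 r1=0x92 r2=0x92 r3=0x92  N=1 Z=0
after  5: r0=0x92 r1=0x92 r2=0x92 r3=0x92  N=1 Z=0
-- IRQ taken; context saved, return-PC = 6 --

FLAGS = (N=1, Z=0)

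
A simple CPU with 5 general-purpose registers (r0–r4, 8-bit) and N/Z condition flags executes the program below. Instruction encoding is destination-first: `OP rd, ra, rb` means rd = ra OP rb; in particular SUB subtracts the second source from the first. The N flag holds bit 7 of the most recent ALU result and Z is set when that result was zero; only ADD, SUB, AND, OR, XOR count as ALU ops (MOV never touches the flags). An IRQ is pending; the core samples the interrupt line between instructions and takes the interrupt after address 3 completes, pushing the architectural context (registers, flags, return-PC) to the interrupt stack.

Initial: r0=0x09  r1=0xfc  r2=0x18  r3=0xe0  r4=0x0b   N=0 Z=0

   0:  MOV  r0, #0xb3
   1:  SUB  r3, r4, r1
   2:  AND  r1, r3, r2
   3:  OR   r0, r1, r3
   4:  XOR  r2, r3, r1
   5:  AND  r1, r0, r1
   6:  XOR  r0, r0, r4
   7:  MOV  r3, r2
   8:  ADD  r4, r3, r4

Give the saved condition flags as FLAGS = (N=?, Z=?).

after  0: r0=0xb3 r1=0xfc r2=0x18 r3=0xe0 r4=0x0b  N=0 Z=0
after  1: r0=0xb3 r1=0xfc r2=0x18 r3=0x0f r4=0x0b  N=0 Z=0
after  2: r0=0xb3 r1=0x08 r2=0x18 r3=0x0f r4=0x0b  N=0 Z=0
after  3: r0=0x0f r1=0x08 r2=0x18 r3=0x0f r4=0x0b  N=0 Z=0
-- IRQ taken; context saved, return-PC = 4 --

FLAGS = (N=0, Z=0)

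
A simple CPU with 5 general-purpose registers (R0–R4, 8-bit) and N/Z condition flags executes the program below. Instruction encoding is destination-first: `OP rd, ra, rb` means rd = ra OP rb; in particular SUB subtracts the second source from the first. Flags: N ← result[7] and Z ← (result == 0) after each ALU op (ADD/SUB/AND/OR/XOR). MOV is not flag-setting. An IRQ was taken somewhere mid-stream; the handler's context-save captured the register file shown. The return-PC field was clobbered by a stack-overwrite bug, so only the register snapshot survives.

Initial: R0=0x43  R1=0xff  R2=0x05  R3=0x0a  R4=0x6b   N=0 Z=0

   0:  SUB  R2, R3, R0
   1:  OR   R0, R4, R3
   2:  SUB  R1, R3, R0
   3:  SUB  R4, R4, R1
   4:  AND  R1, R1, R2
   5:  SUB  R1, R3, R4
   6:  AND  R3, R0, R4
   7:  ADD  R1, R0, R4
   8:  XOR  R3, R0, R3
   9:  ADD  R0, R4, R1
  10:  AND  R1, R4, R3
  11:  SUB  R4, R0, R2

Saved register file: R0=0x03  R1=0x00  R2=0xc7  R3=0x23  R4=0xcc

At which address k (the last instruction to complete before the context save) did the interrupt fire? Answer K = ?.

K = 10

after  0: R0=0x43 R1=0xff R2=0xc7 R3=0x0a R4=0x6b  N=1 Z=0
after  1: R0=0x6b R1=0xff R2=0xc7 R3=0x0a R4=0x6b  N=0 Z=0
after  2: R0=0x6b R1=0x9f R2=0xc7 R3=0x0a R4=0x6b  N=1 Z=0
after  3: R0=0x6b R1=0x9f R2=0xc7 R3=0x0a R4=0xcc  N=1 Z=0
after  4: R0=0x6b R1=0x87 R2=0xc7 R3=0x0a R4=0xcc  N=1 Z=0
after  5: R0=0x6b R1=0x3e R2=0xc7 R3=0x0a R4=0xcc  N=0 Z=0
after  6: R0=0x6b R1=0x3e R2=0xc7 R3=0x48 R4=0xcc  N=0 Z=0
after  7: R0=0x6b R1=0x37 R2=0xc7 R3=0x48 R4=0xcc  N=0 Z=0
after  8: R0=0x6b R1=0x37 R2=0xc7 R3=0x23 R4=0xcc  N=0 Z=0
after  9: R0=0x03 R1=0x37 R2=0xc7 R3=0x23 R4=0xcc  N=0 Z=0
after 10: R0=0x03 R1=0x00 R2=0xc7 R3=0x23 R4=0xcc  N=0 Z=1
-- IRQ taken; context saved, return-PC = 11 --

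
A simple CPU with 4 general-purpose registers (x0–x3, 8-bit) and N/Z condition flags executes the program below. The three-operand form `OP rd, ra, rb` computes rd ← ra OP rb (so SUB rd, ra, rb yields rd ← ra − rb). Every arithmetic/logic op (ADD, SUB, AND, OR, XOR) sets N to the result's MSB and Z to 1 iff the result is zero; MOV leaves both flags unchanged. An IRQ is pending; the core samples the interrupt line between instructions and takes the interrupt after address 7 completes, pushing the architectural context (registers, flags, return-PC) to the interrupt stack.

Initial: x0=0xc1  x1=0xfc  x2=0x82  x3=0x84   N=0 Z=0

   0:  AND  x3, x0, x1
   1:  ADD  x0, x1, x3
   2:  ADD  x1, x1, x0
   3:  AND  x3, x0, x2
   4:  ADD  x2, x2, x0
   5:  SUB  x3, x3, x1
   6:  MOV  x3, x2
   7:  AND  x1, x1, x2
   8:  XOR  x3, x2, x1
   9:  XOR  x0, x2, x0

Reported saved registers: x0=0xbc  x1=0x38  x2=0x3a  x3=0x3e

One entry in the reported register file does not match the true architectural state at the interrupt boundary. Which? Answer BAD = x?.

BAD = x2

after  0: x0=0xc1 x1=0xfc x2=0x82 x3=0xc0  N=1 Z=0
after  1: x0=0xbc x1=0xfc x2=0x82 x3=0xc0  N=1 Z=0
after  2: x0=0xbc x1=0xb8 x2=0x82 x3=0xc0  N=1 Z=0
after  3: x0=0xbc x1=0xb8 x2=0x82 x3=0x80  N=1 Z=0
after  4: x0=0xbc x1=0xb8 x2=0x3e x3=0x80  N=0 Z=0
after  5: x0=0xbc x1=0xb8 x2=0x3e x3=0xc8  N=1 Z=0
after  6: x0=0xbc x1=0xb8 x2=0x3e x3=0x3e  N=1 Z=0
after  7: x0=0xbc x1=0x38 x2=0x3e x3=0x3e  N=0 Z=0
-- IRQ taken; context saved, return-PC = 8 --
mismatch: x2: reported 0x3a vs actual 0x3e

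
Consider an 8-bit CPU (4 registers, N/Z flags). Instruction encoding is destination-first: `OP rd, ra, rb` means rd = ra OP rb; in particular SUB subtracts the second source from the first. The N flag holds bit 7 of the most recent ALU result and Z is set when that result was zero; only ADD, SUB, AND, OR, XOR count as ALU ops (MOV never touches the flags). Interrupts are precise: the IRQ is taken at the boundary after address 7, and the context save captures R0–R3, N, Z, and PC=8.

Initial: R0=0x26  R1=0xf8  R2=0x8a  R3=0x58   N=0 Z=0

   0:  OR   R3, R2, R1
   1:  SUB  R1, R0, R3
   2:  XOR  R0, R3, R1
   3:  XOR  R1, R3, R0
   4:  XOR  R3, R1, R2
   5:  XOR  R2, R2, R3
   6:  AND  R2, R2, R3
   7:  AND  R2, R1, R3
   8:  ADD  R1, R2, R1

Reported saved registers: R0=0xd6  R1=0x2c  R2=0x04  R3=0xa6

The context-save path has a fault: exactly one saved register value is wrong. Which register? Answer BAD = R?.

BAD = R2

after  0: R0=0x26 R1=0xf8 R2=0x8a R3=0xfa  N=1 Z=0
after  1: R0=0x26 R1=0x2c R2=0x8a R3=0xfa  N=0 Z=0
after  2: R0=0xd6 R1=0x2c R2=0x8a R3=0xfa  N=1 Z=0
after  3: R0=0xd6 R1=0x2c R2=0x8a R3=0xfa  N=0 Z=0
after  4: R0=0xd6 R1=0x2c R2=0x8a R3=0xa6  N=1 Z=0
after  5: R0=0xd6 R1=0x2c R2=0x2c R3=0xa6  N=0 Z=0
after  6: R0=0xd6 R1=0x2c R2=0x24 R3=0xa6  N=0 Z=0
after  7: R0=0xd6 R1=0x2c R2=0x24 R3=0xa6  N=0 Z=0
-- IRQ taken; context saved, return-PC = 8 --
mismatch: R2: reported 0x04 vs actual 0x24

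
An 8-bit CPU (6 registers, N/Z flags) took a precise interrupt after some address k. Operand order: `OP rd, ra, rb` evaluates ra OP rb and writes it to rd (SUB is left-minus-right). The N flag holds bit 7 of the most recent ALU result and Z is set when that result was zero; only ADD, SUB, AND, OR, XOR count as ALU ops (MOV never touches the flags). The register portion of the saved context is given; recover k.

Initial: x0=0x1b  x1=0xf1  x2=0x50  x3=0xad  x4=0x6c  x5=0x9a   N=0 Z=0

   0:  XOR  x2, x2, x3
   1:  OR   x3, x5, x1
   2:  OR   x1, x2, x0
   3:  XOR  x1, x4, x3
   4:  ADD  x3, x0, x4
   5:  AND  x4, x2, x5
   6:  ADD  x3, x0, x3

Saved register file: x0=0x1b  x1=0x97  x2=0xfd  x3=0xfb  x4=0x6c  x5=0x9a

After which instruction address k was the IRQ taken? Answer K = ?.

after  0: x0=0x1b x1=0xf1 x2=0xfd x3=0xad x4=0x6c x5=0x9a  N=1 Z=0
after  1: x0=0x1b x1=0xf1 x2=0xfd x3=0xfb x4=0x6c x5=0x9a  N=1 Z=0
after  2: x0=0x1b x1=0xff x2=0xfd x3=0xfb x4=0x6c x5=0x9a  N=1 Z=0
after  3: x0=0x1b x1=0x97 x2=0xfd x3=0xfb x4=0x6c x5=0x9a  N=1 Z=0
-- IRQ taken; context saved, return-PC = 4 --

K = 3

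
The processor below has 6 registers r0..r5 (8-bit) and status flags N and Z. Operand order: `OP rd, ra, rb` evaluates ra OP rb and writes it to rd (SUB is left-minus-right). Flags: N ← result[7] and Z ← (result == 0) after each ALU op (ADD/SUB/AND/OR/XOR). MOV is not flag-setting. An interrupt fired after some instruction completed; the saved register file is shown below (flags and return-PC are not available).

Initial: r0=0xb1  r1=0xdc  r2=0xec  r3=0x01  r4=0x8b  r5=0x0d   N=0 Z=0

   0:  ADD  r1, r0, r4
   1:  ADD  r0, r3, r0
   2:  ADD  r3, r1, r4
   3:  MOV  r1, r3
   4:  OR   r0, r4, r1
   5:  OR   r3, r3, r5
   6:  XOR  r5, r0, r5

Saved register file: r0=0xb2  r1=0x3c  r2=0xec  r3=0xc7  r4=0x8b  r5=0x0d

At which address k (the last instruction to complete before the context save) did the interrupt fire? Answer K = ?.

K = 2

after  0: r0=0xb1 r1=0x3c r2=0xec r3=0x01 r4=0x8b r5=0x0d  N=0 Z=0
after  1: r0=0xb2 r1=0x3c r2=0xec r3=0x01 r4=0x8b r5=0x0d  N=1 Z=0
after  2: r0=0xb2 r1=0x3c r2=0xec r3=0xc7 r4=0x8b r5=0x0d  N=1 Z=0
-- IRQ taken; context saved, return-PC = 3 --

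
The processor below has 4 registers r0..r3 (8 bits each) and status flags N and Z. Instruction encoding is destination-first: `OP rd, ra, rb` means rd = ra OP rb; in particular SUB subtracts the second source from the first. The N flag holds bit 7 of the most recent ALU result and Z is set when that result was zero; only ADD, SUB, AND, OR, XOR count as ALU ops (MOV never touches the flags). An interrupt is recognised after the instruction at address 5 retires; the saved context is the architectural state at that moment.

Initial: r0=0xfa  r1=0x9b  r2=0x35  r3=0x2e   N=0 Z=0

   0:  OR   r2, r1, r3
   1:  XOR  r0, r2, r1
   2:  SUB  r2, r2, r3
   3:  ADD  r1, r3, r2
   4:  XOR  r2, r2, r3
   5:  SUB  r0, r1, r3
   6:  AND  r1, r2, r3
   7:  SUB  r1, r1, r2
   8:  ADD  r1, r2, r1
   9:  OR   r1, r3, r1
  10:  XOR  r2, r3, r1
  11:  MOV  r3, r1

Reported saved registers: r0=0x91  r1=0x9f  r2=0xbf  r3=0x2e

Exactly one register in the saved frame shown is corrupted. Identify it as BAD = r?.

BAD = r1

after  0: r0=0xfa r1=0x9b r2=0xbf r3=0x2e  N=1 Z=0
after  1: r0=0x24 r1=0x9b r2=0xbf r3=0x2e  N=0 Z=0
after  2: r0=0x24 r1=0x9b r2=0x91 r3=0x2e  N=1 Z=0
after  3: r0=0x24 r1=0xbf r2=0x91 r3=0x2e  N=1 Z=0
after  4: r0=0x24 r1=0xbf r2=0xbf r3=0x2e  N=1 Z=0
after  5: r0=0x91 r1=0xbf r2=0xbf r3=0x2e  N=1 Z=0
-- IRQ taken; context saved, return-PC = 6 --
mismatch: r1: reported 0x9f vs actual 0xbf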